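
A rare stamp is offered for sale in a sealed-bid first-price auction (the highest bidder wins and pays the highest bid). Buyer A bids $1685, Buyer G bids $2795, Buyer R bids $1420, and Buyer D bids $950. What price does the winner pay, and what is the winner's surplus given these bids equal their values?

The winner pays $2795 for a surplus of $0.

Ranking the bids: Buyer G $2795 > Buyer A $1685 > Buyer R $1420 > Buyer D $950.
Buyer G is the highest bidder, so Buyer G wins.
Under the first-price rule, the price is the highest bid: $2795.
Surplus = $2795 − $2795 = $0.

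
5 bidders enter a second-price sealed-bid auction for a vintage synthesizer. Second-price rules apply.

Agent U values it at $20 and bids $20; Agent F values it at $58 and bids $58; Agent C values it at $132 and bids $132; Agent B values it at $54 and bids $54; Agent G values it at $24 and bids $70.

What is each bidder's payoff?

Sorted high to low: Agent C $132; Agent G $70; Agent F $58; Agent B $54; Agent U $20.
Agent C has the top bid and wins; the price is the second-highest bid, $70.
Agent C's payoff = $132 − $70 = $62. All other bidders lose, so their payoff is 0.

Payoffs: Agent U $0, Agent F $0, Agent C $62, Agent B $0, Agent G $0.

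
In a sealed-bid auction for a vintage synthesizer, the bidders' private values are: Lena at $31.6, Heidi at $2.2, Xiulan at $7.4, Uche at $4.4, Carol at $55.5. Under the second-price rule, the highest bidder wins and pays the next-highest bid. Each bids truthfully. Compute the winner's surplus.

Surplus = $23.9.

Sorted high to low: Carol $55.5 > Lena $31.6 > Xiulan $7.4 > Uche $4.4 > Heidi $2.2.
Carol wins with the top bid and pays the second-highest, $31.6.
Surplus = $55.5 − $31.6 = $23.9.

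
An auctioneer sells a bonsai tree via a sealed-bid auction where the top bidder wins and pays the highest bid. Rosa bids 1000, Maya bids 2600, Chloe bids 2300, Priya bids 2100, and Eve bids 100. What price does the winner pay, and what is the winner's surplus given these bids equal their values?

The winner pays 2600 for a surplus of 0.

Ordered from highest: Maya 2600; Chloe 2300; Priya 2100; Rosa 1000; Eve 100.
Maya is the highest bidder, so Maya wins.
Under the first-price rule, the price is the highest bid: 2600.
Surplus = 2600 − 2600 = 0.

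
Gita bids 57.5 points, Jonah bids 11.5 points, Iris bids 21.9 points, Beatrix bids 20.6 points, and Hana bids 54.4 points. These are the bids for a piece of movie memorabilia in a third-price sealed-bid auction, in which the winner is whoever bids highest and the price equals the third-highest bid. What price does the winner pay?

The winner pays 21.9 points.

Ordered from highest: Gita 57.5 points, then Hana 54.4 points, then Iris 21.9 points, then Beatrix 20.6 points, then Jonah 11.5 points.
Gita is the highest bidder, so Gita wins.
Under the third-price rule, the price is the third-highest bid: 21.9 points.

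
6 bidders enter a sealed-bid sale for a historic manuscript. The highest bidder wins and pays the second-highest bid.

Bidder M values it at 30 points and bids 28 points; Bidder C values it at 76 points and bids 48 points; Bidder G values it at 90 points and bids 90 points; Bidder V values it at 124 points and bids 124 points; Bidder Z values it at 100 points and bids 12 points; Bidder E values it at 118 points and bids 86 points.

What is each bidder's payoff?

Payoffs: Bidder M 0 points, Bidder C 0 points, Bidder G 0 points, Bidder V 34 points, Bidder Z 0 points, Bidder E 0 points.

Ranking the bids: Bidder V 124 points, then Bidder G 90 points, then Bidder E 86 points, then Bidder C 48 points, then Bidder M 28 points, then Bidder Z 12 points.
Bidder V has the top bid and wins; the price is the second-highest bid, 90 points.
Bidder V's payoff = 124 points − 90 points = 34 points. All other bidders lose, so their payoff is 0.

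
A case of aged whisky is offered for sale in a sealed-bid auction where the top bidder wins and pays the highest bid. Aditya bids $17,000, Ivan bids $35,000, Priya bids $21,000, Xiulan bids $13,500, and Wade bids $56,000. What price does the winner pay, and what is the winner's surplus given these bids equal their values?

Ranking the bids: Wade $56,000, then Ivan $35,000, then Priya $21,000, then Aditya $17,000, then Xiulan $13,500.
Wade is the highest bidder, so Wade wins.
Under the first-price rule, the price is the highest bid: $56,000.
Surplus = $56,000 − $56,000 = $0.

Price $56,000; surplus $0.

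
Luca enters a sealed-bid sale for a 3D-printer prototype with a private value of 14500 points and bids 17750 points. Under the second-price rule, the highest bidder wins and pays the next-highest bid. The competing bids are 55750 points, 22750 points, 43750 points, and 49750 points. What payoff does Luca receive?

Payoff = 0 points.

Highest competing bid: 55750 points.
Luca's bid 17750 points is not the highest, so Luca loses, pays nothing, and earns zero payoff.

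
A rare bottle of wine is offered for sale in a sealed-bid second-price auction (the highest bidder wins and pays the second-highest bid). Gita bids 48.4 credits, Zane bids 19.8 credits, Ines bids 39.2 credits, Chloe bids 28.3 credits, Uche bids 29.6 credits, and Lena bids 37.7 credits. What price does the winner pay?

Sorted high to low: Gita 48.4 credits, then Ines 39.2 credits, then Lena 37.7 credits, then Uche 29.6 credits, then Chloe 28.3 credits, then Zane 19.8 credits.
Gita is the highest bidder, so Gita wins.
Under the second-price rule, the price is the second-highest bid: 39.2 credits.

Price paid: 39.2 credits.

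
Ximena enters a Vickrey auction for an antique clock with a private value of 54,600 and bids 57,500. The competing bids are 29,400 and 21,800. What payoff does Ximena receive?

Highest competing bid: 29,400.
Ximena's bid 57,500 is the highest overall, so Ximena wins and pays the second-highest bid, 29,400.
Payoff = value − price = 54,600 − 29,400 = 25,200.

25,200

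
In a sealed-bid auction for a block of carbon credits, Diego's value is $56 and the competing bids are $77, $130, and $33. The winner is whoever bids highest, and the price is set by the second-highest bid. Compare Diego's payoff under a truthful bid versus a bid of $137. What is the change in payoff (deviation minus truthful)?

The highest competing bid is $130.
Bidding truthfully at $56: the top bid is $130 (a rival), so Diego loses. Payoff = $0.
Bidding $137: Diego has the top bid, wins, and pays the second-highest bid $130. Payoff = $56 − $130 = -$74.
Change = -$74 − $0 = -$74.
This is the dominant-strategy logic: truthful bidding weakly beats any alternative.

-$74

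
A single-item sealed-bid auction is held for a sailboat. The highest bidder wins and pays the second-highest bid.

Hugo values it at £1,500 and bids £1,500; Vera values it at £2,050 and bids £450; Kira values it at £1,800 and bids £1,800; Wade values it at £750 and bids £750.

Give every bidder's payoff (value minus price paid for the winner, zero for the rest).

Ranking the bids: Kira £1,800; Hugo £1,500; Wade £750; Vera £450.
Kira has the top bid and wins; the price is the second-highest bid, £1,500.
Kira's payoff = £1,800 − £1,500 = £300. All other bidders lose, so their payoff is 0.

Payoffs: Hugo £0, Vera £0, Kira £300, Wade £0.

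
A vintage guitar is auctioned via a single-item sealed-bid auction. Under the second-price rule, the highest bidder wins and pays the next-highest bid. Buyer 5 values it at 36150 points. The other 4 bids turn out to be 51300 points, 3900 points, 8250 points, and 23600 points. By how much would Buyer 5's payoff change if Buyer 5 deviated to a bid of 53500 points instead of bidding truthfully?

The highest competing bid is 51300 points.
Bidding truthfully at 36150 points: the top bid is 51300 points (a rival), so Buyer 5 loses. Payoff = 0 points.
Bidding 53500 points: Buyer 5 has the top bid, wins, and pays the second-highest bid 51300 points. Payoff = 36150 points − 51300 points = -15150 points.
Change = -15150 points − 0 points = -15150 points.

Payoff change: -15150 points.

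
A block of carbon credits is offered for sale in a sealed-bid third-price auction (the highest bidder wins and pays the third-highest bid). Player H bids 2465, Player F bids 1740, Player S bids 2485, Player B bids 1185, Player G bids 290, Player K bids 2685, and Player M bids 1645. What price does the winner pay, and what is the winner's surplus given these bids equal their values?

The winner pays 2465 for a surplus of 220.

Bids in descending order: Player K 2685, then Player S 2485, then Player H 2465, then Player F 1740, then Player M 1645, then Player B 1185, then Player G 290.
Player K is the highest bidder, so Player K wins.
Under the third-price rule, the price is the third-highest bid: 2465.
Surplus = 2685 − 2465 = 220.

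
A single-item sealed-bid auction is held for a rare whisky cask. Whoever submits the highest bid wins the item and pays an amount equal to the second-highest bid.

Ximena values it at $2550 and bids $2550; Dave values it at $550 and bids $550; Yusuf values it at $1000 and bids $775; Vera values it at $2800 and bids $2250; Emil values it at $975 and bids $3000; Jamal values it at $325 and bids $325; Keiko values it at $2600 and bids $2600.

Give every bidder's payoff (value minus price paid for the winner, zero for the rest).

Ximena $0, Dave $0, Yusuf $0, Vera $0, Emil -$1625, Jamal $0, Keiko $0.

Bids in descending order: Emil $3000; Keiko $2600; Ximena $2550; Vera $2250; Yusuf $775; Dave $550; Jamal $325.
Emil has the top bid and wins; the price is the second-highest bid, $2600.
Emil's payoff = $975 − $2600 = -$1625. All other bidders lose, so their payoff is 0.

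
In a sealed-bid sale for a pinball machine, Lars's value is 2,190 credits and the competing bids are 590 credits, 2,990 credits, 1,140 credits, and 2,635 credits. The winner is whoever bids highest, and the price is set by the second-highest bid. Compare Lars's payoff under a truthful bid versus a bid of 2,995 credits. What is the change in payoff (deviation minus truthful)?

Payoff change: -800 credits.

The highest competing bid is 2,990 credits.
Bidding truthfully at 2,190 credits: the top bid is 2,990 credits (a rival), so Lars loses. Payoff = 0 credits.
Bidding 2,995 credits: Lars has the top bid, wins, and pays the second-highest bid 2,990 credits. Payoff = 2,190 credits − 2,990 credits = -800 credits.
Change = -800 credits − 0 credits = -800 credits.
This is the dominant-strategy logic: truthful bidding weakly beats any alternative.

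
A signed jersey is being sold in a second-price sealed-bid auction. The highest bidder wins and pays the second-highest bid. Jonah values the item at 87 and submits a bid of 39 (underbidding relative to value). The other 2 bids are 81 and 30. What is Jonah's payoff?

Highest competing bid: 81.
Jonah's bid 39 is not the highest, so Jonah loses, pays nothing, and earns zero payoff.

Jonah's payoff: 0.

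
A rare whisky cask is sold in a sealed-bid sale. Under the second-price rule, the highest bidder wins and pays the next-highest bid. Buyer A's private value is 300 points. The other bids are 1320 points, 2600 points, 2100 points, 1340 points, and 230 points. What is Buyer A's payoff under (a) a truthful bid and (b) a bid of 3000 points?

(a) 0 points  (b) -2300 points

The highest competing bid is 2600 points.
Bidding truthfully at 300 points: the top bid is 2600 points (a rival), so Buyer A loses. Payoff = 0 points.
Bidding 3000 points: Buyer A has the top bid, wins, and pays the second-highest bid 2600 points. Payoff = 300 points − 2600 points = -2300 points.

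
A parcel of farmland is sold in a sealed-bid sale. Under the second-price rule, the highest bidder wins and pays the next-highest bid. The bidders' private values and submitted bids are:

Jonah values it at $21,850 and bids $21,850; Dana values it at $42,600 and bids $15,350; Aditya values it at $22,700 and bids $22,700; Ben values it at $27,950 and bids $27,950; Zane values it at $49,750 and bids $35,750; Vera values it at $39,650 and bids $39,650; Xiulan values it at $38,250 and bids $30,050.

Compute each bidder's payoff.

Payoffs: Jonah $0, Dana $0, Aditya $0, Ben $0, Zane $0, Vera $3,900, Xiulan $0.

Sorted high to low: Vera $39,650, then Zane $35,750, then Xiulan $30,050, then Ben $27,950, then Aditya $22,700, then Jonah $21,850, then Dana $15,350.
Vera has the top bid and wins; the price is the second-highest bid, $35,750.
Vera's payoff = $39,650 − $35,750 = $3,900. All other bidders lose, so their payoff is 0.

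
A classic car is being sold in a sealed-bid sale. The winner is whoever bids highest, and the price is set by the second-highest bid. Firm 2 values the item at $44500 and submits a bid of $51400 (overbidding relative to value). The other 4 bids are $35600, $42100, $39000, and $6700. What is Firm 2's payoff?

The bidder's payoff: $2400.

Highest competing bid: $42100.
Firm 2's bid $51400 is the highest overall, so Firm 2 wins and pays the second-highest bid, $42100.
Payoff = value − price = $44500 − $42100 = $2400.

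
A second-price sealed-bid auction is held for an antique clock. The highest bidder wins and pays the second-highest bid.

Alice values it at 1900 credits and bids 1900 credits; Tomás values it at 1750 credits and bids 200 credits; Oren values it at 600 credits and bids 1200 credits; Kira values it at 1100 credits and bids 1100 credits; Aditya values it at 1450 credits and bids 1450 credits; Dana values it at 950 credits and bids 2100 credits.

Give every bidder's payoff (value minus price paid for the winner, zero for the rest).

Alice 0 credits, Tomás 0 credits, Oren 0 credits, Kira 0 credits, Aditya 0 credits, Dana -950 credits.

Bids in descending order: Dana 2100 credits; Alice 1900 credits; Aditya 1450 credits; Oren 1200 credits; Kira 1100 credits; Tomás 200 credits.
Dana has the top bid and wins; the price is the second-highest bid, 1900 credits.
Dana's payoff = 950 credits − 1900 credits = -950 credits. All other bidders lose, so their payoff is 0.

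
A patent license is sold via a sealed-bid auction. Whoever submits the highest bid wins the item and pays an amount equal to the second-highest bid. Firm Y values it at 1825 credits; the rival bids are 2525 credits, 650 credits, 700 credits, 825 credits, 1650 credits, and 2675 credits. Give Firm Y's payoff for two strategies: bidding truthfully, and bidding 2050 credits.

The highest competing bid is 2675 credits.
Bidding truthfully at 1825 credits: the top bid is 2675 credits (a rival), so Firm Y loses. Payoff = 0 credits.
Bidding 2050 credits: the top bid is 2675 credits (a rival), so Firm Y loses. Payoff = 0 credits.
The bid only affects whether you win, not the price — here both bids land on the same side of the top rival bid, so the deviation is payoff-neutral.

Truthful: 0 credits; alternative: 0 credits.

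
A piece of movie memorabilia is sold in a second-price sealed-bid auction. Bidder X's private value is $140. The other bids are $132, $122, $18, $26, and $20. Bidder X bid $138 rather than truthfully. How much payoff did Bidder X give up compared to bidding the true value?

$0

The highest competing bid is $132.
Bidding truthfully at $140: Bidder X has the top bid, wins, and pays the second-highest bid $132. Payoff = $140 − $132 = $8.
Bidding $138: Bidder X has the top bid, wins, and pays the second-highest bid $132. Payoff = $140 − $132 = $8.
Regret = truthful payoff − actual payoff = $8 − $8 = $0.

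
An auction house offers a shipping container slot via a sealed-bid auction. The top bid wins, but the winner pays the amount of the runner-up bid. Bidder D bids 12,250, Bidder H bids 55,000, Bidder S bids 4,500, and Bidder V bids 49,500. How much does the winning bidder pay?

Bids in descending order: Bidder H 55,000, then Bidder V 49,500, then Bidder D 12,250, then Bidder S 4,500.
Bidder H has the highest bid, so Bidder H wins.
The second-highest bid is 49,500, so that is what Bidder H pays.

Price paid: 49,500.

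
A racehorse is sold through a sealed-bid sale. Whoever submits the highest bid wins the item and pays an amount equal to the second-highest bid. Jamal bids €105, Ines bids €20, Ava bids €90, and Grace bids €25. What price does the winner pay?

Price paid: €90.

Sorted high to low: Jamal €105; Ava €90; Grace €25; Ines €20.
Jamal has the highest bid, so Jamal wins.
The second-highest bid is €90, so that is what Jamal pays.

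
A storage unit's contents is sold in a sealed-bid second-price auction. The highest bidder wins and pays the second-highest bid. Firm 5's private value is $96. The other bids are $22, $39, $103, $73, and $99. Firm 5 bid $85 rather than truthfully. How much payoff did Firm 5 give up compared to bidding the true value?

Regret: $0.

The highest competing bid is $103.
Bidding truthfully at $96: the top bid is $103 (a rival), so Firm 5 loses. Payoff = $0.
Bidding $85: the top bid is $103 (a rival), so Firm 5 loses. Payoff = $0.
Regret = truthful payoff − actual payoff = $0 − $0 = $0.
The bid only affects whether you win, not the price — here both bids land on the same side of the top rival bid, so the deviation is payoff-neutral.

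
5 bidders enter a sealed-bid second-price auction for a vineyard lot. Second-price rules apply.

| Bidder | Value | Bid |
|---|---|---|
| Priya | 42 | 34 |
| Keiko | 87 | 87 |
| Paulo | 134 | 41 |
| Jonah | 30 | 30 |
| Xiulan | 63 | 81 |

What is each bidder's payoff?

Ordered from highest: Keiko 87; Xiulan 81; Paulo 41; Priya 34; Jonah 30.
Keiko has the top bid and wins; the price is the second-highest bid, 81.
Keiko's payoff = 87 − 81 = 6. All other bidders lose, so their payoff is 0.

Priya 0, Keiko 6, Paulo 0, Jonah 0, Xiulan 0.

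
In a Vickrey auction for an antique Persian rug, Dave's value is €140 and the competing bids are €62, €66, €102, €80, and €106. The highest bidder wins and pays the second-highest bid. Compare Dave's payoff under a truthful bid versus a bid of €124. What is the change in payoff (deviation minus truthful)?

Payoff change: €0.

The highest competing bid is €106.
Bidding truthfully at €140: Dave has the top bid, wins, and pays the second-highest bid €106. Payoff = €140 − €106 = €34.
Bidding €124: Dave has the top bid, wins, and pays the second-highest bid €106. Payoff = €140 − €106 = €34.
Change = €34 − €34 = €0.
The bid only affects whether you win, not the price — here both bids land on the same side of the top rival bid, so the deviation is payoff-neutral.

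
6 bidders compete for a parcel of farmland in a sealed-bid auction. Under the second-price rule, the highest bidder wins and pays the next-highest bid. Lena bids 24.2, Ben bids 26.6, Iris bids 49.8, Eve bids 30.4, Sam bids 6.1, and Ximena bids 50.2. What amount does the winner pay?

49.8

Bids in descending order: Ximena 50.2 > Iris 49.8 > Eve 30.4 > Ben 26.6 > Lena 24.2 > Sam 6.1.
Ximena has the highest bid, so Ximena wins.
The second-highest bid is 49.8, so that is what Ximena pays.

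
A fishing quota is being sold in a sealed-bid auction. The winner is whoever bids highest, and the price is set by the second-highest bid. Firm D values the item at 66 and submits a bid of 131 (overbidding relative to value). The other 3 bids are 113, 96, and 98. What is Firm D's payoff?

Firm D's payoff: -47.

Highest competing bid: 113.
Firm D's bid 131 is the highest overall, so Firm D wins and pays the second-highest bid, 113.
Payoff = value − price = 66 − 113 = -47.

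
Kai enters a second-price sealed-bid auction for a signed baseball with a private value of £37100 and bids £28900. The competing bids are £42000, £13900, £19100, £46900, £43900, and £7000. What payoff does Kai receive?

Highest competing bid: £46900.
Kai's bid £28900 is not the highest, so Kai loses, pays nothing, and earns zero payoff.

£0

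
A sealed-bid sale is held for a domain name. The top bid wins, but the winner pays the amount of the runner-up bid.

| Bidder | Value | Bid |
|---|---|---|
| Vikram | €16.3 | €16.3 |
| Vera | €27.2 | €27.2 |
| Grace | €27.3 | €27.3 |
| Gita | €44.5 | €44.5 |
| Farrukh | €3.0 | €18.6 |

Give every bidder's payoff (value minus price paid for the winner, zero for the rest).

Bids in descending order: Gita €44.5 > Grace €27.3 > Vera €27.2 > Farrukh €18.6 > Vikram €16.3.
Gita has the top bid and wins; the price is the second-highest bid, €27.3.
Gita's payoff = €44.5 − €27.3 = €17.2. All other bidders lose, so their payoff is 0.

Payoffs: Vikram €0.0, Vera €0.0, Grace €0.0, Gita €17.2, Farrukh €0.0.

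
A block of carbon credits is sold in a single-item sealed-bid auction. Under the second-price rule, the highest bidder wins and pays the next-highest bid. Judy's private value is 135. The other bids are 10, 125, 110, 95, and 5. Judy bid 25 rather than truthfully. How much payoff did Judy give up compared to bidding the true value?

The highest competing bid is 125.
Bidding truthfully at 135: Judy has the top bid, wins, and pays the second-highest bid 125. Payoff = 135 − 125 = 10.
Bidding 25: the top bid is 125 (a rival), so Judy loses. Payoff = 0.
Regret = truthful payoff − actual payoff = 10 − 0 = 10.
Deviating from a truthful bid can only lose payoff in a second-price auction — never gain.

Regret: 10.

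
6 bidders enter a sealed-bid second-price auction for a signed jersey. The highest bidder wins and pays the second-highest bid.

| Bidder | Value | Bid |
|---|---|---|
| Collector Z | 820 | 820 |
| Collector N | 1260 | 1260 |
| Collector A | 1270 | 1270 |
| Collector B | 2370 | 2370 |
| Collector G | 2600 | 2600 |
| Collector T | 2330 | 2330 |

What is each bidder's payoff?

Bids in descending order: Collector G 2600, then Collector B 2370, then Collector T 2330, then Collector A 1270, then Collector N 1260, then Collector Z 820.
Collector G has the top bid and wins; the price is the second-highest bid, 2370.
Collector G's payoff = 2600 − 2370 = 230. All other bidders lose, so their payoff is 0.

Collector Z 0, Collector N 0, Collector A 0, Collector B 0, Collector G 230, Collector T 0.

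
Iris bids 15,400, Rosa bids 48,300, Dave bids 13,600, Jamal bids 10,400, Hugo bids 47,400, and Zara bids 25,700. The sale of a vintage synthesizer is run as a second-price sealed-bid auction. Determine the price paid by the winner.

Price paid: 47,400.

Sorted high to low: Rosa 48,300, then Hugo 47,400, then Zara 25,700, then Iris 15,400, then Dave 13,600, then Jamal 10,400.
Rosa has the highest bid, so Rosa wins.
The second-highest bid is 47,400, so that is what Rosa pays.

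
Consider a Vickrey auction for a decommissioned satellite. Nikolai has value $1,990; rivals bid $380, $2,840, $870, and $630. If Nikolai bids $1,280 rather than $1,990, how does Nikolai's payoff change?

Change in payoff: $0.

The highest competing bid is $2,840.
Bidding truthfully at $1,990: the top bid is $2,840 (a rival), so Nikolai loses. Payoff = $0.
Bidding $1,280: the top bid is $2,840 (a rival), so Nikolai loses. Payoff = $0.
Change = $0 − $0 = $0.
The bid only affects whether you win, not the price — here both bids land on the same side of the top rival bid, so the deviation is payoff-neutral.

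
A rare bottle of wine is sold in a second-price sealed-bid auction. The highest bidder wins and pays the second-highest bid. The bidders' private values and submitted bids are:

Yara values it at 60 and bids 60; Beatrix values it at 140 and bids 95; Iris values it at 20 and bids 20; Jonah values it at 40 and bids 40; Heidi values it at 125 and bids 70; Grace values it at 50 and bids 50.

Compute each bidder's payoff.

Bids in descending order: Beatrix 95; Heidi 70; Yara 60; Grace 50; Jonah 40; Iris 20.
Beatrix has the top bid and wins; the price is the second-highest bid, 70.
Beatrix's payoff = 140 − 70 = 70. All other bidders lose, so their payoff is 0.

Yara 0, Beatrix 70, Iris 0, Jonah 0, Heidi 0, Grace 0.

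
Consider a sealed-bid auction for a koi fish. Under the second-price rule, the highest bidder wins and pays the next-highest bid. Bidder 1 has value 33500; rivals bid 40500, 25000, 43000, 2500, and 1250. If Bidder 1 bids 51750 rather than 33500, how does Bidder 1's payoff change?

Change in payoff: -9500.

The highest competing bid is 43000.
Bidding truthfully at 33500: the top bid is 43000 (a rival), so Bidder 1 loses. Payoff = 0.
Bidding 51750: Bidder 1 has the top bid, wins, and pays the second-highest bid 43000. Payoff = 33500 − 43000 = -9500.
Change = -9500 − 0 = -9500.
Deviating from a truthful bid can only lose payoff in a second-price auction — never gain.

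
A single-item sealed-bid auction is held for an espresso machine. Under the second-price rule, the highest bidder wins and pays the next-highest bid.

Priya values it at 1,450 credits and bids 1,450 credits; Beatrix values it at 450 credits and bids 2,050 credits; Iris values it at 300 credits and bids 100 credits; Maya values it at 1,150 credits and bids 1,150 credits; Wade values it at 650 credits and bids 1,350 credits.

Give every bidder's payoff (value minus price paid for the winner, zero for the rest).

Payoffs: Priya 0 credits, Beatrix -1,000 credits, Iris 0 credits, Maya 0 credits, Wade 0 credits.

Bids in descending order: Beatrix 2,050 credits, then Priya 1,450 credits, then Wade 1,350 credits, then Maya 1,150 credits, then Iris 100 credits.
Beatrix has the top bid and wins; the price is the second-highest bid, 1,450 credits.
Beatrix's payoff = 450 credits − 1,450 credits = -1,000 credits. All other bidders lose, so their payoff is 0.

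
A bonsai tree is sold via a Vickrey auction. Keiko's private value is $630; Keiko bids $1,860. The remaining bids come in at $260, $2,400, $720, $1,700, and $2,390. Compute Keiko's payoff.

Payoff = $0.

Highest competing bid: $2,400.
Keiko's bid $1,860 is not the highest, so Keiko loses, pays nothing, and earns zero payoff.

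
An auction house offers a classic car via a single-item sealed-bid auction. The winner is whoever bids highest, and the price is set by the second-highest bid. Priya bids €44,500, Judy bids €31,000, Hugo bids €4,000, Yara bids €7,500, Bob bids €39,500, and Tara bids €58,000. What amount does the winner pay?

The winner pays €44,500.

Ranking the bids: Tara €58,000; Priya €44,500; Bob €39,500; Judy €31,000; Yara €7,500; Hugo €4,000.
Tara has the highest bid, so Tara wins.
The second-highest bid is €44,500, so that is what Tara pays.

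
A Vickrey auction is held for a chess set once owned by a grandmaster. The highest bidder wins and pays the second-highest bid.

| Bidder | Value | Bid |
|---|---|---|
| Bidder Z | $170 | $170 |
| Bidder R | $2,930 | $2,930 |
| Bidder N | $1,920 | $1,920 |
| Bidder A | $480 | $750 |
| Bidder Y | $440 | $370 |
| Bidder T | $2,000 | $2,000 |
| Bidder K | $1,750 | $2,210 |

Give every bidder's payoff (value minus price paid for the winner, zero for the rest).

Payoffs: Bidder Z $0, Bidder R $720, Bidder N $0, Bidder A $0, Bidder Y $0, Bidder T $0, Bidder K $0.

Ranking the bids: Bidder R $2,930, then Bidder K $2,210, then Bidder T $2,000, then Bidder N $1,920, then Bidder A $750, then Bidder Y $370, then Bidder Z $170.
Bidder R has the top bid and wins; the price is the second-highest bid, $2,210.
Bidder R's payoff = $2,930 − $2,210 = $720. All other bidders lose, so their payoff is 0.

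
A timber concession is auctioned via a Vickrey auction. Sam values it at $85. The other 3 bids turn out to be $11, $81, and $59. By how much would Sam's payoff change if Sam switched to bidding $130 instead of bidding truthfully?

Payoff change: $0.

The highest competing bid is $81.
Bidding truthfully at $85: Sam has the top bid, wins, and pays the second-highest bid $81. Payoff = $85 − $81 = $4.
Bidding $130: Sam has the top bid, wins, and pays the second-highest bid $81. Payoff = $85 − $81 = $4.
Change = $4 − $4 = $0.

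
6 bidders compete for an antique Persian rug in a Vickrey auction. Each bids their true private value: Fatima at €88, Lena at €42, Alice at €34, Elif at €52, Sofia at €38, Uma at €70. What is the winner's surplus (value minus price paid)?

Winner's surplus: €18.

Ranking the bids: Fatima €88, then Uma €70, then Elif €52, then Lena €42, then Sofia €38, then Alice €34.
Fatima wins with the top bid and pays the second-highest, €70.
Surplus = €88 − €70 = €18.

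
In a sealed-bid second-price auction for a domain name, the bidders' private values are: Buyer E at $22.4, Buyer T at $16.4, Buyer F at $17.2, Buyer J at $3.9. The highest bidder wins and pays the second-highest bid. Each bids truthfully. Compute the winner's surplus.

Sorted high to low: Buyer E $22.4 > Buyer F $17.2 > Buyer T $16.4 > Buyer J $3.9.
Buyer E wins with the top bid and pays the second-highest, $17.2.
Surplus = $22.4 − $17.2 = $5.2.

$5.2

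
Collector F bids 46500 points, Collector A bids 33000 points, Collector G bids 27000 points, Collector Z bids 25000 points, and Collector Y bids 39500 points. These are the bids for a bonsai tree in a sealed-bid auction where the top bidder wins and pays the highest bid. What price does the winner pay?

Ordered from highest: Collector F 46500 points; Collector Y 39500 points; Collector A 33000 points; Collector G 27000 points; Collector Z 25000 points.
Collector F is the highest bidder, so Collector F wins.
Under the first-price rule, the price is the highest bid: 46500 points.

46500 points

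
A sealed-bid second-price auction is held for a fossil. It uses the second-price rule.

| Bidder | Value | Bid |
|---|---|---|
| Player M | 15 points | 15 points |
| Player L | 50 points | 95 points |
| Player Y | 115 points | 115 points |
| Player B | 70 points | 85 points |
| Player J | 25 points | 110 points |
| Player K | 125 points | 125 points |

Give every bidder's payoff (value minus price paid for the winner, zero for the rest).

Ranking the bids: Player K 125 points, then Player Y 115 points, then Player J 110 points, then Player L 95 points, then Player B 85 points, then Player M 15 points.
Player K has the top bid and wins; the price is the second-highest bid, 115 points.
Player K's payoff = 125 points − 115 points = 10 points. All other bidders lose, so their payoff is 0.

Player M 0 points, Player L 0 points, Player Y 0 points, Player B 0 points, Player J 0 points, Player K 10 points.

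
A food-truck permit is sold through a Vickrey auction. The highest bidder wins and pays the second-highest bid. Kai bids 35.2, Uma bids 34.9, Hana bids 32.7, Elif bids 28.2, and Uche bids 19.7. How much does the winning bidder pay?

Price paid: 34.9.

Ranking the bids: Kai 35.2; Uma 34.9; Hana 32.7; Elif 28.2; Uche 19.7.
Kai has the highest bid, so Kai wins.
The second-highest bid is 34.9, so that is what Kai pays.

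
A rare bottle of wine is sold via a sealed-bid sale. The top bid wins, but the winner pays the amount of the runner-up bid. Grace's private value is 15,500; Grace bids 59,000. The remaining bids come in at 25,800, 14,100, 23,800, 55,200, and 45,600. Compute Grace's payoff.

Highest competing bid: 55,200.
Grace's bid 59,000 is the highest overall, so Grace wins and pays the second-highest bid, 55,200.
Payoff = value − price = 15,500 − 55,200 = -39,700.
Overbidding won the item at a price above value — truthful bidding would have avoided this loss.

Payoff = -39,700.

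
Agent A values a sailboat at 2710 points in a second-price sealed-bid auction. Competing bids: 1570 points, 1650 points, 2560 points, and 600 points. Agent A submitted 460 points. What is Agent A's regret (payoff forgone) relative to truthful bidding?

The highest competing bid is 2560 points.
Bidding truthfully at 2710 points: Agent A has the top bid, wins, and pays the second-highest bid 2560 points. Payoff = 2710 points − 2560 points = 150 points.
Bidding 460 points: the top bid is 2560 points (a rival), so Agent A loses. Payoff = 0 points.
Regret = truthful payoff − actual payoff = 150 points − 0 points = 150 points.

150 points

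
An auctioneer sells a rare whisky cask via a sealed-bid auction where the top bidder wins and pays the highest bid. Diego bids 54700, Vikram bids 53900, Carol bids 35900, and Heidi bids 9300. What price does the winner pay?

The winner pays 54700.

Ranking the bids: Diego 54700, then Vikram 53900, then Carol 35900, then Heidi 9300.
Diego is the highest bidder, so Diego wins.
Under the first-price rule, the price is the highest bid: 54700.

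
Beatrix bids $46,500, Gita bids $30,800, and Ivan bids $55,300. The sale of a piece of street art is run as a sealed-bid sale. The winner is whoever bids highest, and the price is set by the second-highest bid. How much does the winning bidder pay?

Price paid: $46,500.

Sorted high to low: Ivan $55,300, then Beatrix $46,500, then Gita $30,800.
Ivan has the highest bid, so Ivan wins.
The second-highest bid is $46,500, so that is what Ivan pays.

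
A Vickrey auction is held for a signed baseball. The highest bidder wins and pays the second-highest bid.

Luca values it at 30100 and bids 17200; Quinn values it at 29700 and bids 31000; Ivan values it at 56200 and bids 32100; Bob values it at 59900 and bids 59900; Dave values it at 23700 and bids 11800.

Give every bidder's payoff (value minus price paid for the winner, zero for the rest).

Sorted high to low: Bob 59900, then Ivan 32100, then Quinn 31000, then Luca 17200, then Dave 11800.
Bob has the top bid and wins; the price is the second-highest bid, 32100.
Bob's payoff = 59900 − 32100 = 27800. All other bidders lose, so their payoff is 0.

Luca 0, Quinn 0, Ivan 0, Bob 27800, Dave 0.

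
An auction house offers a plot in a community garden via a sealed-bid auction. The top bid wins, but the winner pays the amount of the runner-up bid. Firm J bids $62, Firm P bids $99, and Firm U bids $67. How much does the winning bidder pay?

Sorted high to low: Firm P $99; Firm U $67; Firm J $62.
Firm P has the highest bid, so Firm P wins.
The second-highest bid is $67, so that is what Firm P pays.

The winner pays $67.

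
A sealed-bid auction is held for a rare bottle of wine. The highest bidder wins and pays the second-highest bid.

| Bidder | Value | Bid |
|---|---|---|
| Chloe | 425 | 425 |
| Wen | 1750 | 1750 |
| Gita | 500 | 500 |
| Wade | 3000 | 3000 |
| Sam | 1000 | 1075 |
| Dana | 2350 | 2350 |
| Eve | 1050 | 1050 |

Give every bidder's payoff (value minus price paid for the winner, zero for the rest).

Chloe 0, Wen 0, Gita 0, Wade 650, Sam 0, Dana 0, Eve 0.

Ordered from highest: Wade 3000; Dana 2350; Wen 1750; Sam 1075; Eve 1050; Gita 500; Chloe 425.
Wade has the top bid and wins; the price is the second-highest bid, 2350.
Wade's payoff = 3000 − 2350 = 650. All other bidders lose, so their payoff is 0.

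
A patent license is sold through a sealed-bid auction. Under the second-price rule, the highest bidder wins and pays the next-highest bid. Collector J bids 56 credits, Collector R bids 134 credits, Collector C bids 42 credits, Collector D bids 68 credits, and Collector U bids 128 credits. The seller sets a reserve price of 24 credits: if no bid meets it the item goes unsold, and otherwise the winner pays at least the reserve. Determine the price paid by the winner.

Bids in descending order: Collector R 134 credits > Collector U 128 credits > Collector D 68 credits > Collector J 56 credits > Collector C 42 credits.
Collector R has the highest bid, so Collector R wins.
The second-highest bid is 128 credits, which exceeds the reserve, so that sets the price.

Price paid: 128 credits.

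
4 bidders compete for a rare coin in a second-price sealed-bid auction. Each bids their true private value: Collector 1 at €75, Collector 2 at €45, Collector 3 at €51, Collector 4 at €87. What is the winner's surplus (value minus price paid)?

Surplus = €12.

Ranking the bids: Collector 4 €87; Collector 1 €75; Collector 3 €51; Collector 2 €45.
Collector 4 wins with the top bid and pays the second-highest, €75.
Surplus = €87 − €75 = €12.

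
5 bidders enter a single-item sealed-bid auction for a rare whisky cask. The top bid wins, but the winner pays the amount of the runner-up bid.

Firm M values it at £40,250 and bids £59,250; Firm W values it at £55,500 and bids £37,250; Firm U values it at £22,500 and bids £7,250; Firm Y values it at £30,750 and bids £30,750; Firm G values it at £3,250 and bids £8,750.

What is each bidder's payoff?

Ordered from highest: Firm M £59,250 > Firm W £37,250 > Firm Y £30,750 > Firm G £8,750 > Firm U £7,250.
Firm M has the top bid and wins; the price is the second-highest bid, £37,250.
Firm M's payoff = £40,250 − £37,250 = £3,000. All other bidders lose, so their payoff is 0.

Firm M £3,000, Firm W £0, Firm U £0, Firm Y £0, Firm G £0.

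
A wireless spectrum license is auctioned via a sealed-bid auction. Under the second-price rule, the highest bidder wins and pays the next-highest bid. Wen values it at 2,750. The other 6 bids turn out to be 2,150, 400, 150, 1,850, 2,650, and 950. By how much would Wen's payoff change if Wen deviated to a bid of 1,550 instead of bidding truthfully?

Change in payoff: -100.

The highest competing bid is 2,650.
Bidding truthfully at 2,750: Wen has the top bid, wins, and pays the second-highest bid 2,650. Payoff = 2,750 − 2,650 = 100.
Bidding 1,550: the top bid is 2,650 (a rival), so Wen loses. Payoff = 0.
Change = 0 − 100 = -100.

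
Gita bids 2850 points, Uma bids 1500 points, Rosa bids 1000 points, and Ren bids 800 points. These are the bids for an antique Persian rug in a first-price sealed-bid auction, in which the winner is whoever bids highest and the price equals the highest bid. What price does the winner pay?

The winner pays 2850 points.

Ordered from highest: Gita 2850 points; Uma 1500 points; Rosa 1000 points; Ren 800 points.
Gita is the highest bidder, so Gita wins.
Under the first-price rule, the price is the highest bid: 2850 points.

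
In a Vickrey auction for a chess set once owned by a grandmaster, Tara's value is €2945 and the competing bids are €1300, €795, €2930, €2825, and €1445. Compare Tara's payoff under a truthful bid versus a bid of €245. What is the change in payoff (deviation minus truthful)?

The highest competing bid is €2930.
Bidding truthfully at €2945: Tara has the top bid, wins, and pays the second-highest bid €2930. Payoff = €2945 − €2930 = €15.
Bidding €245: the top bid is €2930 (a rival), so Tara loses. Payoff = €0.
Change = €0 − €15 = -€15.

Payoff change: -€15.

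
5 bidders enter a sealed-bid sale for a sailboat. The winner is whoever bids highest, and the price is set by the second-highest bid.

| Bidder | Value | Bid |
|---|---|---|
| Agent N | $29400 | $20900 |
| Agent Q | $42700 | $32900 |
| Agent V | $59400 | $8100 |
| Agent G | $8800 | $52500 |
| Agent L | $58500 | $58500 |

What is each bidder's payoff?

Ranking the bids: Agent L $58500, then Agent G $52500, then Agent Q $32900, then Agent N $20900, then Agent V $8100.
Agent L has the top bid and wins; the price is the second-highest bid, $52500.
Agent L's payoff = $58500 − $52500 = $6000. All other bidders lose, so their payoff is 0.

Payoffs: Agent N $0, Agent Q $0, Agent V $0, Agent G $0, Agent L $6000.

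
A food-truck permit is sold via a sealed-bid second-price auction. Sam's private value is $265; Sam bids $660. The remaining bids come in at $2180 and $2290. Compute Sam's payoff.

Highest competing bid: $2290.
Sam's bid $660 is not the highest, so Sam loses, pays nothing, and earns zero payoff.

Sam's payoff: $0.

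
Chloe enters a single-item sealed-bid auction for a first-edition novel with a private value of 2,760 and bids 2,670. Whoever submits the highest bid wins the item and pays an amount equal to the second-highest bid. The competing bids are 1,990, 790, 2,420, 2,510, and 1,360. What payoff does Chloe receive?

Highest competing bid: 2,510.
Chloe's bid 2,670 is the highest overall, so Chloe wins and pays the second-highest bid, 2,510.
Payoff = value − price = 2,760 − 2,510 = 250.

Payoff = 250.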